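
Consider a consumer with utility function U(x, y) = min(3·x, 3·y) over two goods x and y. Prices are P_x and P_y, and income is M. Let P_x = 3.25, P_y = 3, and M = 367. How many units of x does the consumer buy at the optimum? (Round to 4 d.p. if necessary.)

Here 3·3.25 + 3·3 = 18.75, giving x* = 58.72.

x* = 58.72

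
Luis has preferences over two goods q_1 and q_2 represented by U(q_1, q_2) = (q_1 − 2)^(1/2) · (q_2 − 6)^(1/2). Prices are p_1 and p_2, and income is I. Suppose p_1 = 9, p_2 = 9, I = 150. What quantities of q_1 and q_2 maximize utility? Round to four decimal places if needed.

Let q_1' = q_1−2, q_2' = q_2−6. MRS = q_2'/q_1' = p_1/p_2.
After buying the subsistence bundle (2, 6), a share 0.5 of the remaining income goes to q_1: q_1* = 2 + 0.5·(I − 2p_1 − 6p_2)/p_1.
Discretionary income = 150 − 2·9 − 6·9 = 78; q_1* = 2 + 0.5·78/9 = 6.3333; q_2* = 6 + 0.5·78/9 = 10.3333.

q_1* = 6.3333, q_2* = 10.3333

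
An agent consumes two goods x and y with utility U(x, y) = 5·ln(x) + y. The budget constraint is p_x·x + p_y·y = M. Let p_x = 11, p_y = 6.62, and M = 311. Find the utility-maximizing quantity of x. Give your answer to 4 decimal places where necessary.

Set MRS = p_x/p_y: (5/x)/1 = p_x/p_y.
So x*(p_x,p_y) = 5·p_y/p_x, independent of income; and y* = (M − 5·p_y)/p_y.
At the given prices: x* = 5·6.62/11 = 3.0091.

x* = 3.0091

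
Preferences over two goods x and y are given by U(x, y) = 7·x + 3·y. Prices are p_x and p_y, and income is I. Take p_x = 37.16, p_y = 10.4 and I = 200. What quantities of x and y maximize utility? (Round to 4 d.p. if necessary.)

y gives more utility per dollar, so spend all income on y: y* = I/p_y, x* = 0.
Numerically: x* = 0, y* = 19.2308.

x* = 0, y* = 19.2308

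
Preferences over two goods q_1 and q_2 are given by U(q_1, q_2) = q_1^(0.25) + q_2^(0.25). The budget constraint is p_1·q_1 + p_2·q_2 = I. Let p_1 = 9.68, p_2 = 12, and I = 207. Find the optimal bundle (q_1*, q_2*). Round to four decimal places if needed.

From the CES first-order condition, (q_2/q_1)^(0.75) = p_1/p_2.
Hence q_2/q_1 = (p_1/p_2)^(1/(0.75)), i.e. raised to the 4/3 power.
With the ratio pinned down, the budget gives q_1* = I/(p_1 + p_2·(q_2/q_1)) and q_2* = (q_2/q_1)·q_1*.
Numerically q_2/q_1 = 0.750917, so q_1* = 207/(9.68 + 12·0.750917) = 11.0748 and q_2* = 0.750917·11.0748 = 8.3163.

q_1* = 11.0748, q_2* = 8.3163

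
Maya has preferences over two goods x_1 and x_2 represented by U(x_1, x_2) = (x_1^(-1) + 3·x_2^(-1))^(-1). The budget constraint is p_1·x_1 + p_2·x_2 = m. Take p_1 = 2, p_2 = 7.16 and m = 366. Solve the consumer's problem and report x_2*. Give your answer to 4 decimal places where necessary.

MRS = MU_x_1/MU_x_2 = (1/3)·(x_2/x_1)^(2). Set equal to p_1/p_2.
Solve for the ratio: x_2/x_1 = [3·p_1/p_2]^(0.5).
With the ratio pinned down, the budget gives x_1* = m/(p_1 + p_2·(x_2/x_1)) and x_2* = (x_2/x_1)·x_1*.
Numerically x_2/x_1 = 0.915417, so x_1* = 366/(2 + 7.16·0.915417) = 42.7851 and x_2* = 0.915417·42.7851 = 39.1662.

x_2* = 39.1662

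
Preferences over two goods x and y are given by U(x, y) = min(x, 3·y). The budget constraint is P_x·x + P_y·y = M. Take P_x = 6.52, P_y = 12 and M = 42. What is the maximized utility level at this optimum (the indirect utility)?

V = 3.9924

Leontief preferences: the optimum is at the kink where x/3 = y/1, i.e. y = (1/3)·x.
Budget: P_x·x + P_y·(1/3)·x = M, so (3·P_x + P_y)·x = 3·M.
Demand: x*(P_x,P_y,M) = 3·M/(3·P_x + P_y), y* = M/(3·P_x + P_y).
Here 3·6.52 + 12 = 31.56, giving x* = 3.9924 and y* = 1.3308.
Utility at the optimum: U(3.9924, 1.3308) = 3.9924.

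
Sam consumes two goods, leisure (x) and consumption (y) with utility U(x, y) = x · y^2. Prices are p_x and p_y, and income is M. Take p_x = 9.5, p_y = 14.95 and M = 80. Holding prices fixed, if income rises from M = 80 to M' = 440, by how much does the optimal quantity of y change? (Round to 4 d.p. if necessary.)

Δy* = 16.0535

Demand: x*(p_x,p_y,M) = 1/3·M/p_x and y* = 2/3·M/p_y.
At p_x=9.5, p_y=14.95, M=80: y* = 2/3·80/14.95 = 3.5674.
At M' = 440: y* = 19.621. Change: 19.621 − 3.5674 = 16.0535.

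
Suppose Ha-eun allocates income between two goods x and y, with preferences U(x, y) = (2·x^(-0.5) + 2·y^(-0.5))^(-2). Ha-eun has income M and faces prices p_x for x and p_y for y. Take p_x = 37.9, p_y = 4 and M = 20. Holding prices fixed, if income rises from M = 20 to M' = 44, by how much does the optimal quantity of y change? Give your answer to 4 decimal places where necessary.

MRS = MU_x/MU_y = (y/x)^(1.5). Set equal to p_x/p_y.
Hence y/x = (p_x/p_y)^(1/(1.5)), i.e. raised to the 2/3 power.
With the ratio pinned down, the budget gives x* = M/(p_x + p_y·(y/x)) and y* = (y/x)·x*.
Numerically y/x = 4.477678, so x* = 20/(37.9 + 4·4.477678) = 0.3584 and y* = 4.477678·0.3584 = 1.6046.
At M' = 44: y* = 3.5301. Change: 3.5301 − 1.6046 = 1.9255.

Δy* = 1.9255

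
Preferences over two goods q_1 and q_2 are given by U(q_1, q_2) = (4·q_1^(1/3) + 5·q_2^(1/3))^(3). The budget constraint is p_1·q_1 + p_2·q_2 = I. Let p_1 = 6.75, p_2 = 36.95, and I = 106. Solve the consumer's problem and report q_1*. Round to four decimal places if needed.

q_1* = 9.8313

From the CES first-order condition, (4/5)·(q_2/q_1)^(2/3) = p_1/p_2.
Hence q_2/q_1 = ((5/4)·p_1/p_2)^(1/(2/3)), i.e. raised to the 1.5 power.
With the ratio pinned down, the budget gives q_1* = I/(p_1 + p_2·(q_2/q_1)) and q_2* = (q_2/q_1)·q_1*.
Numerically q_2/q_1 = 0.109119, so q_1* = 106/(6.75 + 36.95·0.109119) = 9.8313.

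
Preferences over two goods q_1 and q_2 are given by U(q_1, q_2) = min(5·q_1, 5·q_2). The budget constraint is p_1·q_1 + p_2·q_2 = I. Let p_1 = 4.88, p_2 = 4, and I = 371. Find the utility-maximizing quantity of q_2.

q_2* = 41.7793

Demand: q_1*(p_1,p_2,I) = 5·I/(5·p_1 + 5·p_2), q_2* = 5·I/(5·p_1 + 5·p_2).
Here 5·4.88 + 5·4 = 44.4, giving q_2* = 41.7793.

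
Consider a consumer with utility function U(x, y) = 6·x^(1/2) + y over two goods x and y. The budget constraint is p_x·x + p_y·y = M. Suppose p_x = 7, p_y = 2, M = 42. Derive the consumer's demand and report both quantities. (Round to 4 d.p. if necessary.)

MU_x = 3/√x, MU_y = 1. Tangency: 3/√x = p_x/p_y.
Solve: √x = 3·p_y/p_x, so x*(p_x,p_y) = (3·p_y/p_x)², and y* = (M − p_x·x*)/p_y.
Plugging in: x* = (3·2/7)² = 0.7347, y* = 18.4286.

x* = 0.7347, y* = 18.4286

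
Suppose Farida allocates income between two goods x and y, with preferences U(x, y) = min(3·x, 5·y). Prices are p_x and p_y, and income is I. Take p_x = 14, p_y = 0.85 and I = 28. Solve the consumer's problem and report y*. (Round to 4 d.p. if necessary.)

With perfect complements, no substitution: consume in ratio x:y = 5:3.
Budget: p_x·x + p_y·(3/5)·x = I, so (5·p_x + 3·p_y)·x = 5·I.
Demand: x*(p_x,p_y,I) = 5·I/(5·p_x + 3·p_y), y* = 3·I/(5·p_x + 3·p_y).
Here 5·14 + 3·0.85 = 72.55, giving y* = 1.1578.

y* = 1.1578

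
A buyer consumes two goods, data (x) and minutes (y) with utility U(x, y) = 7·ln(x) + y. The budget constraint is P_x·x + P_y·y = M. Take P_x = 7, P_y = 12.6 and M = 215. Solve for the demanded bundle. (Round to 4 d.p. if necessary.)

MU_x = 7/x, MU_y = 1. Tangency: 7/x = P_x/P_y.
So x*(P_x,P_y) = 7·P_y/P_x, independent of income; and y* = (M − 7·P_y)/P_y.
At the given prices: x* = 7·12.6/7 = 12.6, and y* = 10.0635.

x* = 12.6, y* = 10.0635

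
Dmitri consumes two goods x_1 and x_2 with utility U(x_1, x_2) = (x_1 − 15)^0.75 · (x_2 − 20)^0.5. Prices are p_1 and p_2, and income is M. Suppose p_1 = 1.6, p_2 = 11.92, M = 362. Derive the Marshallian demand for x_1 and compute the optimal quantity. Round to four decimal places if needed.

Let x_1' = x_1−15, x_2' = x_2−20. MRS = (3/2)·x_2'/x_1' = p_1/p_2.
Substituting into the budget: x_1* = 15 + 0.6·(M − 15·p_1 − 20·p_2)/p_1, and x_2* = 20 + 0.4·(…)/p_2.
Discretionary income = 362 − 15·1.6 − 20·11.92 = 99.6; x_1* = 15 + 0.6·99.6/1.6 = 52.35.

x_1* = 52.35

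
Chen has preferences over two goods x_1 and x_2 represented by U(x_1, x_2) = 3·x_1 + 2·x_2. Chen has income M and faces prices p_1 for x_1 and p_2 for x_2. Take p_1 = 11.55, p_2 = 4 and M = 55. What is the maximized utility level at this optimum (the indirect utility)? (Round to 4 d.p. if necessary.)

V = 27.5

Perfect substitutes: compare marginal utility per dollar. 3/p_1 vs 2/p_2 → 0.2597 vs 0.5.
x_2 gives more utility per dollar, so spend all income on x_2: x_2* = M/p_2, x_1* = 0.
Numerically: x_1* = 0, x_2* = 13.75.
Utility at the optimum: U(0, 13.75) = 27.5.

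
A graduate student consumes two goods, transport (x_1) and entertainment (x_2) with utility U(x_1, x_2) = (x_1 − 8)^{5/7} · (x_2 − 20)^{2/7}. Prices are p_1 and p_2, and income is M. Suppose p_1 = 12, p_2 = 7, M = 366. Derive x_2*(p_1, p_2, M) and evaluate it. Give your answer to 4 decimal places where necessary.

This is Cobb-Douglas in (x_1−8, x_2−20): tangency gives 5/7·p_2·(x_2−20) = 2/7·p_1·(x_1−8).
Substituting into the budget: x_1* = 8 + 5/7·(M − 8·p_1 − 20·p_2)/p_1, and x_2* = 20 + 2/7·(…)/p_2.
Discretionary income = 366 − 8·12 − 20·7 = 130; x_2* = 20 + 2/7·130/7 = 25.3061.

x_2* = 25.3061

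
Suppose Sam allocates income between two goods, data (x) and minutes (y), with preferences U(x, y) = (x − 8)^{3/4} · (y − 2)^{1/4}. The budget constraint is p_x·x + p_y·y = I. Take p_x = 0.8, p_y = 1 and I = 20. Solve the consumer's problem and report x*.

MRS = 3·(y−2)/(x−8). Tangency with p_x/p_y gives y−2 = (1/3)·(p_x/p_y)·(x−8).
After buying the subsistence bundle (8, 2), a share 0.75 of the remaining income goes to x: x* = 8 + 0.75·(I − 8p_x − 2p_y)/p_x.
Discretionary income = 20 − 8·0.8 − 2·1 = 11.6; x* = 8 + 0.75·11.6/0.8 = 18.875.

x* = 18.875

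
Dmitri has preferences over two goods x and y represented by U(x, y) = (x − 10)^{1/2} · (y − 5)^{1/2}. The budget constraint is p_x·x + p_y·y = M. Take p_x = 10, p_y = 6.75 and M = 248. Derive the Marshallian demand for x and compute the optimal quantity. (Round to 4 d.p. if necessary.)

x* = 15.7125

This is Cobb-Douglas in (x−10, y−5): tangency gives 0.5·p_y·(y−5) = 0.5·p_x·(x−10).
Substituting into the budget: x* = 10 + 0.5·(M − 10·p_x − 5·p_y)/p_x, and y* = 5 + 0.5·(…)/p_y.
Discretionary income = 248 − 10·10 − 5·6.75 = 114.25; x* = 10 + 0.5·114.25/10 = 15.7125.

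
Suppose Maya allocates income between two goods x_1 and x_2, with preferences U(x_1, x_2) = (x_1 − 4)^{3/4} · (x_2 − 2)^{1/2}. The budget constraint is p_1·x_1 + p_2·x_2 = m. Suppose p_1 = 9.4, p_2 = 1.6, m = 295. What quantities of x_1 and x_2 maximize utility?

x_1* = 20.2255, x_2* = 65.55

MRS = (3/2)·(x_2−2)/(x_1−4). Tangency with p_1/p_2 gives x_2−2 = (2/3)·(p_1/p_2)·(x_1−4).
After buying the subsistence bundle (4, 2), a share 0.6 of the remaining income goes to x_1: x_1* = 4 + 0.6·(m − 4p_1 − 2p_2)/p_1.
Discretionary income = 295 − 4·9.4 − 2·1.6 = 254.2; x_1* = 4 + 0.6·254.2/9.4 = 20.2255; x_2* = 2 + 0.4·254.2/1.6 = 65.55.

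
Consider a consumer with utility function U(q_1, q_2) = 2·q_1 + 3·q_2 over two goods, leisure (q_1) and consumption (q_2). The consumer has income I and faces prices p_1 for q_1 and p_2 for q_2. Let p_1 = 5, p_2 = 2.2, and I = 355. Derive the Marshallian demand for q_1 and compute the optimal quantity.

q_2 gives more utility per dollar, so spend all income on q_2: q_2* = I/p_2, q_1* = 0.
Numerically: q_1* = 0, q_2* = 161.3636.

q_1* = 0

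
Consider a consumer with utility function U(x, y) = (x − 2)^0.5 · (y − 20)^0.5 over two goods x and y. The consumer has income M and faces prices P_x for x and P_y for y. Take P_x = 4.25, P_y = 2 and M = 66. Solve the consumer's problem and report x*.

After buying the subsistence bundle (2, 20), a share 0.5 of the remaining income goes to x: x* = 2 + 0.5·(M − 2P_x − 20P_y)/P_x.
Discretionary income = 66 − 2·4.25 − 20·2 = 17.5; x* = 2 + 0.5·17.5/4.25 = 4.0588.

x* = 4.0588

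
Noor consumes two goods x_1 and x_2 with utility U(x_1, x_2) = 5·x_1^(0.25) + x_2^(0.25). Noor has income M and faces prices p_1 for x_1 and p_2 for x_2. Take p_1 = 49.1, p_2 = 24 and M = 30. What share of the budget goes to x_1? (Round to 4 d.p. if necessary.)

MRS = MU_x_1/MU_x_2 = 5·(x_2/x_1)^(0.75). Set equal to p_1/p_2.
Hence x_2/x_1 = ((1/5)·p_1/p_2)^(1/(0.75)), i.e. raised to the 4/3 power.
Substitute x_2 = (x_2/x_1)·x_1 into the budget: x_1* = M/(p_1 + p_2·(x_2/x_1)).
Numerically x_2/x_1 = 0.303762, so x_1* = 30/(49.1 + 24·0.303762) = 0.532 and x_2* = 0.303762·0.532 = 0.1616.
Expenditure on x_1: 49.1·0.532 = 26.1215; share = 0.8707.

share on x_1 = 0.8707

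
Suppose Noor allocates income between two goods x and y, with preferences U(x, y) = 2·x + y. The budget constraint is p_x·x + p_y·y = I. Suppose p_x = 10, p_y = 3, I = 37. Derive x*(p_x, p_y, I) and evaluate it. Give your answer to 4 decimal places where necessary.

x* = 0

Linear utility — the consumer picks whichever good has higher MU/price: 2/10 = 0.2 vs 1/3 = 0.3333.
y gives more utility per dollar, so spend all income on y: y* = I/p_y, x* = 0.
Numerically: x* = 0, y* = 12.3333.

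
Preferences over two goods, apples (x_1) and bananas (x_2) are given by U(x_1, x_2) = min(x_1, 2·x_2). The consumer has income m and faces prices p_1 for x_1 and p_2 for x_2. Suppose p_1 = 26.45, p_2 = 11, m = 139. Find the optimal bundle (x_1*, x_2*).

With perfect complements, no substitution: consume in ratio x_1:x_2 = 2:1.
Budget: p_1·x_1 + p_2·(1/2)·x_1 = m, so (2·p_1 + p_2)·x_1 = 2·m.
Demand: x_1*(p_1,p_2,m) = 2·m/(2·p_1 + p_2), x_2* = m/(2·p_1 + p_2).
Here 2·26.45 + 11 = 63.9, giving x_1* = 4.3505 and x_2* = 2.1753.

x_1* = 4.3505, x_2* = 2.1753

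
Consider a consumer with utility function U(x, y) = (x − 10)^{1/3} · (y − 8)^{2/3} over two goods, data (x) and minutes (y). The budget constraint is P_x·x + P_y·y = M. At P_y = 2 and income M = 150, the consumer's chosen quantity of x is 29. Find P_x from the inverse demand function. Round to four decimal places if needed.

Let x' = x−10, y' = y−8. MRS = (1/2)·y'/x' = P_x/P_y.
After buying the subsistence bundle (10, 8), a share 1/3 of the remaining income goes to x: x* = 10 + 1/3·(M − 10P_x − 8P_y)/P_x.
Set x* = 29 in the demand function and solve for P_x: P_x = 2.

P_x = 2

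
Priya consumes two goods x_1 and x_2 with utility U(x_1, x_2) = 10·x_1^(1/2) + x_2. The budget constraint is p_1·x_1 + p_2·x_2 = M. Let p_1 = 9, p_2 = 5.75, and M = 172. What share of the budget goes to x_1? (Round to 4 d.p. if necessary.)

share on x_1 = 0.534

Utility is quasi-linear in x_2; the FOC for x_1 is 5/√x_1 = p_1/p_2.
Solve: √x_1 = 5·p_2/p_1, so x_1*(p_1,p_2) = (5·p_2/p_1)², and x_2* = (M − p_1·x_1*)/p_2.
Plugging in: x_1* = (5·5.75/9)² = 10.2045, x_2* = 13.9408.
Expenditure on x_1: 9·10.2045 = 91.8403; share = 0.534.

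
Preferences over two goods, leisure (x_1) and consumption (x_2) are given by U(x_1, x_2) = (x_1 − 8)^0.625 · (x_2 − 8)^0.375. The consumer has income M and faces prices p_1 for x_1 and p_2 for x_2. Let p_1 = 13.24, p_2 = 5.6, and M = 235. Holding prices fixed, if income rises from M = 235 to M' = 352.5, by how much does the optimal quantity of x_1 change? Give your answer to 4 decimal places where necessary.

Δx_1* = 5.5466

Substituting into the budget: x_1* = 8 + 0.625·(M − 8·p_1 − 8·p_2)/p_1, and x_2* = 8 + 0.375·(…)/p_2.
Discretionary income = 235 − 8·13.24 − 8·5.6 = 84.28; x_1* = 8 + 0.625·84.28/13.24 = 11.9785.
At M' = 352.5: x_1* = 17.5251. Change: 17.5251 − 11.9785 = 5.5466.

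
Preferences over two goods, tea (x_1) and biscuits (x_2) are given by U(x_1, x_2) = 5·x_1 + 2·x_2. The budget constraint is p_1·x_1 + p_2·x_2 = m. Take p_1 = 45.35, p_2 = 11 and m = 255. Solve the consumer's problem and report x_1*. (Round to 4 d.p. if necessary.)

Linear utility — the consumer picks whichever good has higher MU/price: 5/45.35 = 0.1103 vs 2/11 = 0.1818.
x_2 gives more utility per dollar, so spend all income on x_2: x_2* = m/p_2, x_1* = 0.
Numerically: x_1* = 0, x_2* = 23.1818.

x_1* = 0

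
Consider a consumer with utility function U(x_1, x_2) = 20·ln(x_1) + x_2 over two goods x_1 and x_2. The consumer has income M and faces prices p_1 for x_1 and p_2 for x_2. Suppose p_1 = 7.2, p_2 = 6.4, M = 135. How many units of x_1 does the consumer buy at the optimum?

x_1* = 17.7778

Set MRS = p_1/p_2: (20/x_1)/1 = p_1/p_2.
So x_1*(p_1,p_2) = 20·p_2/p_1, independent of income; and x_2* = (M − 20·p_2)/p_2.
At the given prices: x_1* = 20·6.4/7.2 = 17.7778.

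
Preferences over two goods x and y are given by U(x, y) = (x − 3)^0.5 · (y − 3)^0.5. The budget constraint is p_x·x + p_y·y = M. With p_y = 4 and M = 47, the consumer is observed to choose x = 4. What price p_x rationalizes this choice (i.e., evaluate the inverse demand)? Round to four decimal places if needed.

p_x = 7

This is Cobb-Douglas in (x−3, y−3): tangency gives 0.5·p_y·(y−3) = 0.5·p_x·(x−3).
After buying the subsistence bundle (3, 3), a share 0.5 of the remaining income goes to x: x* = 3 + 0.5·(M − 3p_x − 3p_y)/p_x.
Set x* = 4 in the demand function and solve for p_x: p_x = 7.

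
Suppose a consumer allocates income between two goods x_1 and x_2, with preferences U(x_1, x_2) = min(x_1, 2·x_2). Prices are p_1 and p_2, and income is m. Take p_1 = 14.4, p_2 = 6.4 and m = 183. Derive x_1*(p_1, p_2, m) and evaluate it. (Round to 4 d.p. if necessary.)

With perfect complements, no substitution: consume in ratio x_1:x_2 = 2:1.
Budget: p_1·x_1 + p_2·(1/2)·x_1 = m, so (2·p_1 + p_2)·x_1 = 2·m.
Demand: x_1*(p_1,p_2,m) = 2·m/(2·p_1 + p_2), x_2* = m/(2·p_1 + p_2).
Here 2·14.4 + 6.4 = 35.2, giving x_1* = 10.3977.

x_1* = 10.3977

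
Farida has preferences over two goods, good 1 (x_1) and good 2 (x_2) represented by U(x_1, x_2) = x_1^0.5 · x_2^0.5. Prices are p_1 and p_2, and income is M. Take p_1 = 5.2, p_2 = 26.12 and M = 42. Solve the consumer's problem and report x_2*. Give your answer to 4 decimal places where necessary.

At p_1=5.2, p_2=26.12, M=42: x_2* = 0.5·42/26.12 = 0.804.

x_2* = 0.804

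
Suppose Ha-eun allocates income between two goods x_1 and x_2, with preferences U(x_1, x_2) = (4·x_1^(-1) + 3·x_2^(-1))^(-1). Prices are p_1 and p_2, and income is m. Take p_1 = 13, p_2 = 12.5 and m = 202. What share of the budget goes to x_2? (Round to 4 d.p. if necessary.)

From the CES first-order condition, (4/3)·(x_2/x_1)^(2) = p_1/p_2.
Solve for the ratio: x_2/x_1 = [(3/4)·p_1/p_2]^(0.5).
Substitute x_2 = (x_2/x_1)·x_1 into the budget: x_1* = m/(p_1 + p_2·(x_2/x_1)).
Numerically x_2/x_1 = 0.883176, so x_1* = 202/(13 + 12.5·0.883176) = 8.4028 and x_2* = 0.883176·8.4028 = 7.4211.
Expenditure on x_2: 12.5·7.4211 = 92.764; share = 0.4592.

share on x_2 = 0.4592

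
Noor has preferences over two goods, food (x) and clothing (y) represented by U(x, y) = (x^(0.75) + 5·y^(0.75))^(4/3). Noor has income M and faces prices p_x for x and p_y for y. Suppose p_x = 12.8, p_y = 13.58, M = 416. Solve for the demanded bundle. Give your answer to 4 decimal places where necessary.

x* = 0.062, y* = 30.5749

Substitute y = (y/x)·x into the budget: x* = M/(p_x + p_y·(y/x)).
Numerically y/x = 493.311019, so x* = 416/(12.8 + 13.58·493.311019) = 0.062 and y* = 493.311019·0.062 = 30.5749.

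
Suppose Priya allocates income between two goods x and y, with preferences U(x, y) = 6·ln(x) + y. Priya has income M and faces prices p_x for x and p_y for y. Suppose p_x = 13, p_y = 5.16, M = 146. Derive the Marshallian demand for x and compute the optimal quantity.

MU_x = 6/x, MU_y = 1. Tangency: 6/x = p_x/p_y.
So x*(p_x,p_y) = 6·p_y/p_x, independent of income; and y* = (M − 6·p_y)/p_y.
At the given prices: x* = 6·5.16/13 = 2.3815.

x* = 2.3815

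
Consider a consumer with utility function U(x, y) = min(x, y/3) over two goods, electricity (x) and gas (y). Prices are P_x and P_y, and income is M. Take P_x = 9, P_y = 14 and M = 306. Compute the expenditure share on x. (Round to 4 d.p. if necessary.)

share on x = 0.1765

Leontief preferences: the optimum is at the kink where x/1 = y/3, i.e. y = 3·x.
Budget: P_x·x + P_y·3·x = M, so (P_x + 3·P_y)·x = M.
Demand: x*(P_x,P_y,M) = M/(P_x + 3·P_y), y* = 3·M/(P_x + 3·P_y).
Here 9 + 3·14 = 51, giving x* = 6 and y* = 18.
Expenditure on x: 9·6 = 54; share = 0.1765.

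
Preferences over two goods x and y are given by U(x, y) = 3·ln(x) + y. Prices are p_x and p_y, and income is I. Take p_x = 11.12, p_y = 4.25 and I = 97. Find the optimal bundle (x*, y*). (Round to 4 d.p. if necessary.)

x* = 1.1466, y* = 19.8235

Set MRS = p_x/p_y: (3/x)/1 = p_x/p_y.
So x*(p_x,p_y) = 3·p_y/p_x, independent of income; and y* = (I − 3·p_y)/p_y.
At the given prices: x* = 3·4.25/11.12 = 1.1466, and y* = 19.8235.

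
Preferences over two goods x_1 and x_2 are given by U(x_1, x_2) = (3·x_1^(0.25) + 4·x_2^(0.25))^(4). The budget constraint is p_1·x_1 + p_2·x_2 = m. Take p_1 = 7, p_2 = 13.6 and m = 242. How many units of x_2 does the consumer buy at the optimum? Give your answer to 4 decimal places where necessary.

MU_x_1 ∝ 3·x_1^(-0.75), MU_x_2 ∝ 4·x_2^(-0.75), so MRS = (3/4)·(x_2/x_1)^(0.75) = p_1/p_2.
Hence x_2/x_1 = ((4/3)·p_1/p_2)^(1/(0.75)), i.e. raised to the 4/3 power.
With the ratio pinned down, the budget gives x_1* = m/(p_1 + p_2·(x_2/x_1)) and x_2* = (x_2/x_1)·x_1*.
Numerically x_2/x_1 = 0.605337, so x_1* = 242/(7 + 13.6·0.605337) = 15.887 and x_2* = 0.605337·15.887 = 9.617.

x_2* = 9.617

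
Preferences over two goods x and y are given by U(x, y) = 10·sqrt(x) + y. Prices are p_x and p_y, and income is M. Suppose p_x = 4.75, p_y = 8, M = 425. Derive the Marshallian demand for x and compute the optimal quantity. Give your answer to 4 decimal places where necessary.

Set MRS = p_x/p_y: 5·x^(−1/2) = p_x/p_y.
Solve: √x = 5·p_y/p_x, so x*(p_x,p_y) = (5·p_y/p_x)², and y* = (M − p_x·x*)/p_y.
Plugging in: x* = (5·8/4.75)² = 70.9141.

x* = 70.9141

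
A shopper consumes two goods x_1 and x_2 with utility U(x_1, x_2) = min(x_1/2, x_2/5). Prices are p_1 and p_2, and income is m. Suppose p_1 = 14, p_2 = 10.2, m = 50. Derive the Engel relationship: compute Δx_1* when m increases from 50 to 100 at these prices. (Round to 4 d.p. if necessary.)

Δx_1* = 1.2658

Leontief preferences: the optimum is at the kink where x_1/2 = x_2/5, i.e. x_2 = (5/2)·x_1.
Budget: p_1·x_1 + p_2·(5/2)·x_1 = m, so (2·p_1 + 5·p_2)·x_1 = 2·m.
Demand: x_1*(p_1,p_2,m) = 2·m/(2·p_1 + 5·p_2), x_2* = 5·m/(2·p_1 + 5·p_2).
Here 2·14 + 5·10.2 = 79, giving x_1* = 1.2658.
At m' = 100: x_1* = 2.5316. Change: 2.5316 − 1.2658 = 1.2658.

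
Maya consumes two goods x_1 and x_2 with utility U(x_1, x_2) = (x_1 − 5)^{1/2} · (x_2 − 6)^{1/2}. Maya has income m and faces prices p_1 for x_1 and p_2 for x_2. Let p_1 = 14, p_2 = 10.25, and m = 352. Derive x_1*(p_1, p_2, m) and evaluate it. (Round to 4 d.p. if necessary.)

x_1* = 12.875

MRS = (x_2−6)/(x_1−5). Tangency with p_1/p_2 gives x_2−6 = (p_1/p_2)·(x_1−5).
Substituting into the budget: x_1* = 5 + 0.5·(m − 5·p_1 − 6·p_2)/p_1, and x_2* = 6 + 0.5·(…)/p_2.
Discretionary income = 352 − 5·14 − 6·10.25 = 220.5; x_1* = 5 + 0.5·220.5/14 = 12.875.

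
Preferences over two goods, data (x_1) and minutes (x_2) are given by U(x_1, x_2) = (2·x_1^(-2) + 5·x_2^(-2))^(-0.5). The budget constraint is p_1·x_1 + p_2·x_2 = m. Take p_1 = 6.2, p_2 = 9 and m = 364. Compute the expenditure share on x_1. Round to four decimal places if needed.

From the CES first-order condition, (2/5)·(x_2/x_1)^(3) = p_1/p_2.
Solve for the ratio: x_2/x_1 = [(5/2)·p_1/p_2]^(1/3).
Substitute x_2 = (x_2/x_1)·x_1 into the budget: x_1* = m/(p_1 + p_2·(x_2/x_1)).
Numerically x_2/x_1 = 1.198661, so x_1* = 364/(6.2 + 9·1.198661) = 21.427 and x_2* = 1.198661·21.427 = 25.6837.
Expenditure on x_1: 6.2·21.427 = 132.8471; share = 0.365.

share on x_1 = 0.365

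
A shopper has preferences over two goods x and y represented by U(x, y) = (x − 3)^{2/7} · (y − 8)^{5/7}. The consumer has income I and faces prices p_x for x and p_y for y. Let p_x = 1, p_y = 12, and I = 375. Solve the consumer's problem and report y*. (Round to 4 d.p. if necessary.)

Substituting into the budget: x* = 3 + 2/7·(I − 3·p_x − 8·p_y)/p_x, and y* = 8 + 5/7·(…)/p_y.
Discretionary income = 375 − 3·1 − 8·12 = 276; y* = 8 + 5/7·276/12 = 24.4286.

y* = 24.4286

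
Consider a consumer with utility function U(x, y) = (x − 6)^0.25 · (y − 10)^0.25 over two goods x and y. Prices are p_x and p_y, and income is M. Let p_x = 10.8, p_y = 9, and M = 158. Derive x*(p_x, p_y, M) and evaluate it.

x* = 6.1481

This is Cobb-Douglas in (x−6, y−10): tangency gives 0.25·p_y·(y−10) = 0.25·p_x·(x−6).
Substituting into the budget: x* = 6 + 0.5·(M − 6·p_x − 10·p_y)/p_x, and y* = 10 + 0.5·(…)/p_y.
Discretionary income = 158 − 6·10.8 − 10·9 = 3.2; x* = 6 + 0.5·3.2/10.8 = 6.1481.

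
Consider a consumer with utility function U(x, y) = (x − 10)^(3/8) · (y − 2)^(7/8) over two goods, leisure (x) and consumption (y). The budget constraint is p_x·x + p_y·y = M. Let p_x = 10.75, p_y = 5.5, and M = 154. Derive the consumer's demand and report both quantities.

x* = 10.9907, y* = 6.5182

MRS = (3/7)·(y−2)/(x−10). Tangency with p_x/p_y gives y−2 = (7/3)·(p_x/p_y)·(x−10).
Substituting into the budget: x* = 10 + 0.3·(M − 10·p_x − 2·p_y)/p_x, and y* = 2 + 0.7·(…)/p_y.
Discretionary income = 154 − 10·10.75 − 2·5.5 = 35.5; x* = 10 + 0.3·35.5/10.75 = 10.9907; y* = 2 + 0.7·35.5/5.5 = 6.5182.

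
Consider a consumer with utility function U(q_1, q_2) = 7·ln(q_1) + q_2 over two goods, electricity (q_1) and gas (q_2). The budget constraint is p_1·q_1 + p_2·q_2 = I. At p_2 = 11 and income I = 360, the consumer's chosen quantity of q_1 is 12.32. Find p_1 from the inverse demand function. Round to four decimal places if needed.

p_1 = 6.25

Set MRS = p_1/p_2: (7/q_1)/1 = p_1/p_2.
So q_1*(p_1,p_2) = 7·p_2/p_1, independent of income; and q_2* = (I − 7·p_2)/p_2.
Set q_1* = 12.32 in the demand function and solve for p_1: p_1 = 6.25.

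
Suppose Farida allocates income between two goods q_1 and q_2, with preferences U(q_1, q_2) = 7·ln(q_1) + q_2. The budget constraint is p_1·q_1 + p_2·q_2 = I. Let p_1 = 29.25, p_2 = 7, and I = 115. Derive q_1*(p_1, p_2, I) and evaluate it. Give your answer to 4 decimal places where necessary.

At the given prices: q_1* = 7·7/29.25 = 1.6752.

q_1* = 1.6752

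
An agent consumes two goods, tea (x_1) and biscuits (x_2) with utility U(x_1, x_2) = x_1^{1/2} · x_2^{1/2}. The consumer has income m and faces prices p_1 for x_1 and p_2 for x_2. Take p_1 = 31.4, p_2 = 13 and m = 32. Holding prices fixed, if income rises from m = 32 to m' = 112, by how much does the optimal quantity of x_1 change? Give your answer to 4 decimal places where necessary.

Δx_1* = 1.2739

Tangency: MRS = x_2/x_1 = p_1/p_2.
So 0.5·p_2·x_2 = 0.5·p_1·x_1; combined with the budget, a share 0.5 of income goes to x_1.
Demand: x_1*(p_1,p_2,m) = 0.5·m/p_1 and x_2* = 0.5·m/p_2.
At p_1=31.4, p_2=13, m=32: x_1* = 0.5·32/31.4 = 0.5096.
At m' = 112: x_1* = 1.7834. Change: 1.7834 − 0.5096 = 1.2739.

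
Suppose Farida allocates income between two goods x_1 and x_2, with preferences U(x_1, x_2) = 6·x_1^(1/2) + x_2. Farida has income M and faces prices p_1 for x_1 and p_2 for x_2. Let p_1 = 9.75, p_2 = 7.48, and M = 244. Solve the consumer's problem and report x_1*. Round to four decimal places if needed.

x_1* = 5.2971

Set MRS = p_1/p_2: 3·x_1^(−1/2) = p_1/p_2.
Thus x_1* = (3·p_2/p_1)² — independent of M — with the rest of income spent on x_2.
Plugging in: x_1* = (3·7.48/9.75)² = 5.2971.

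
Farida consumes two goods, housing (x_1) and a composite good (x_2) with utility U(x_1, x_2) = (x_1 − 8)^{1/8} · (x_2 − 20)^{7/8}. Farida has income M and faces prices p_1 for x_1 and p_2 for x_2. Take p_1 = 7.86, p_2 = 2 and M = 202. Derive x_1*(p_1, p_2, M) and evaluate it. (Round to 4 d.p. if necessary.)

Let x_1' = x_1−8, x_2' = x_2−20. MRS = (1/7)·x_2'/x_1' = p_1/p_2.
After buying the subsistence bundle (8, 20), a share 0.125 of the remaining income goes to x_1: x_1* = 8 + 0.125·(M − 8p_1 − 20p_2)/p_1.
Discretionary income = 202 − 8·7.86 − 20·2 = 99.12; x_1* = 8 + 0.125·99.12/7.86 = 9.5763.

x_1* = 9.5763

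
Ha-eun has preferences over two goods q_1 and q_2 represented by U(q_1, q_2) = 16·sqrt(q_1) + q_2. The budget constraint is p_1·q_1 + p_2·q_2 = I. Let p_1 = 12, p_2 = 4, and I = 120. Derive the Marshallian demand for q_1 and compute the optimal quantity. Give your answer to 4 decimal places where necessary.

q_1* = 7.1111

Utility is quasi-linear in q_2; the FOC for q_1 is 8/√q_1 = p_1/p_2.
Thus q_1* = (8·p_2/p_1)² — independent of I — with the rest of income spent on q_2.
Plugging in: q_1* = (8·4/12)² = 7.1111.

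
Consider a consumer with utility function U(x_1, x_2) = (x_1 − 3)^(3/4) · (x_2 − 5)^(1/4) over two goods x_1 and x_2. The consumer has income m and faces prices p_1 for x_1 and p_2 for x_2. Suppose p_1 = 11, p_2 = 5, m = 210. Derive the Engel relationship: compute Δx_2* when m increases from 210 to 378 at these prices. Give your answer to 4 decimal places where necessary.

Δx_2* = 8.4

MRS = 3·(x_2−5)/(x_1−3). Tangency with p_1/p_2 gives x_2−5 = (1/3)·(p_1/p_2)·(x_1−3).
After buying the subsistence bundle (3, 5), a share 0.75 of the remaining income goes to x_1: x_1* = 3 + 0.75·(m − 3p_1 − 5p_2)/p_1.
Discretionary income = 210 − 3·11 − 5·5 = 152; x_2* = 5 + 0.25·152/5 = 12.6.
At m' = 378: x_2* = 21. Change: 21 − 12.6 = 8.4.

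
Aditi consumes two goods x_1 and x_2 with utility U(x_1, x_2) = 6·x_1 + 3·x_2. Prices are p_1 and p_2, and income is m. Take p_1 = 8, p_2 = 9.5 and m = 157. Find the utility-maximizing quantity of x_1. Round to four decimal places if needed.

Linear utility — the consumer picks whichever good has higher MU/price: 6/8 = 0.75 vs 3/9.5 = 0.3158.
x_1 gives more utility per dollar, so spend all income on x_1: x_1* = m/p_1, x_2* = 0.
Numerically: x_1* = 19.625, x_2* = 0.

x_1* = 19.625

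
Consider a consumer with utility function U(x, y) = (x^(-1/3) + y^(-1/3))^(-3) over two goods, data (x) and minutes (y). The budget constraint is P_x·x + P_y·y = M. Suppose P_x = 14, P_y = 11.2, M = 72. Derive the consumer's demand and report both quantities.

MRS = MU_x/MU_y = (y/x)^(4/3). Set equal to P_x/P_y.
Hence y/x = (P_x/P_y)^(1/(4/3)), i.e. raised to the 0.75 power.
With the ratio pinned down, the budget gives x* = M/(P_x + P_y·(y/x)) and y* = (y/x)·x*.
Numerically y/x = 1.182177, so x* = 72/(14 + 11.2·1.182177) = 2.6431 and y* = 1.182177·2.6431 = 3.1247.

x* = 2.6431, y* = 3.1247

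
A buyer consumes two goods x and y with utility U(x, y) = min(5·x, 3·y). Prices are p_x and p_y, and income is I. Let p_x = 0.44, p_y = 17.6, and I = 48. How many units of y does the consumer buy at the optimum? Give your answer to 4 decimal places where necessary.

y* = 2.687

Leontief preferences: the optimum is at the kink where x/3 = y/5, i.e. y = (5/3)·x.
Budget: p_x·x + p_y·(5/3)·x = I, so (3·p_x + 5·p_y)·x = 3·I.
Demand: x*(p_x,p_y,I) = 3·I/(3·p_x + 5·p_y), y* = 5·I/(3·p_x + 5·p_y).
Here 3·0.44 + 5·17.6 = 89.32, giving y* = 2.687.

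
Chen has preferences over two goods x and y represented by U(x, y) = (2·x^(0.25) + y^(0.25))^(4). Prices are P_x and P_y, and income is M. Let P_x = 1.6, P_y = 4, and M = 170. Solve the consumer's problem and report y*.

MU_x ∝ 2·x^(-0.75), MU_y ∝ y^(-0.75), so MRS = 2·(y/x)^(0.75) = P_x/P_y.
Hence y/x = ((1/2)·P_x/P_y)^(1/(0.75)), i.e. raised to the 4/3 power.
Substitute y = (y/x)·x into the budget: x* = M/(P_x + P_y·(y/x)).
Numerically y/x = 0.116961, so x* = 170/(1.6 + 4·0.116961) = 82.2113 and y* = 0.116961·82.2113 = 9.6155.

y* = 9.6155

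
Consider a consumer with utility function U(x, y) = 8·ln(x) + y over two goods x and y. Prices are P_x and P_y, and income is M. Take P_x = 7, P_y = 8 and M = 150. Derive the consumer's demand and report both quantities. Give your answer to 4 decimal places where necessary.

MU_x = 8/x, MU_y = 1. Tangency: 8/x = P_x/P_y.
So x*(P_x,P_y) = 8·P_y/P_x, independent of income; and y* = (M − 8·P_y)/P_y.
At the given prices: x* = 8·8/7 = 9.1429, and y* = 10.75.

x* = 9.1429, y* = 10.75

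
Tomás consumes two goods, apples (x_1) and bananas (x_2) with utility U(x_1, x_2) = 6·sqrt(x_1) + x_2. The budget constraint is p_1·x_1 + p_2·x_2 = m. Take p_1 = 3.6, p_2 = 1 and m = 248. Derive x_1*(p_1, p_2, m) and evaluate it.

x_1* = 0.6944

Plugging in: x_1* = (3·1/3.6)² = 0.6944.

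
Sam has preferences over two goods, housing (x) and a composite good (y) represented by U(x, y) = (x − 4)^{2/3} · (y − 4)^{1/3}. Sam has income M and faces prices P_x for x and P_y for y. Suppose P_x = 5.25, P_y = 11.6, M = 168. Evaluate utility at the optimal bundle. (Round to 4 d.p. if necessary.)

V = 7.7846

This is Cobb-Douglas in (x−4, y−4): tangency gives 2/3·P_y·(y−4) = 1/3·P_x·(x−4).
Substituting into the budget: x* = 4 + 2/3·(M − 4·P_x − 4·P_y)/P_x, and y* = 4 + 1/3·(…)/P_y.
Discretionary income = 168 − 4·5.25 − 4·11.6 = 100.6; x* = 4 + 2/3·100.6/5.25 = 16.7746; y* = 4 + 1/3·100.6/11.6 = 6.8908.
Utility at the optimum: U(16.7746, 6.8908) = 7.7846.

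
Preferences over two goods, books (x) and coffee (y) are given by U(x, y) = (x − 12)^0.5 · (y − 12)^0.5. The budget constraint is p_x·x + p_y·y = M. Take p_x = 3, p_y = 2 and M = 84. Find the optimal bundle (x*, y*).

x* = 16, y* = 18

MRS = (y−12)/(x−12). Tangency with p_x/p_y gives y−12 = (p_x/p_y)·(x−12).
Substituting into the budget: x* = 12 + 0.5·(M − 12·p_x − 12·p_y)/p_x, and y* = 12 + 0.5·(…)/p_y.
Discretionary income = 84 − 12·3 − 12·2 = 24; x* = 12 + 0.5·24/3 = 16; y* = 12 + 0.5·24/2 = 18.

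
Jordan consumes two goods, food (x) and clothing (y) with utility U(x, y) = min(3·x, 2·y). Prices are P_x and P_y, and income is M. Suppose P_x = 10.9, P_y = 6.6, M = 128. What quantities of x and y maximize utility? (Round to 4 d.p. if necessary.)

x* = 6.1538, y* = 9.2308

Leontief preferences: the optimum is at the kink where x/2 = y/3, i.e. y = (3/2)·x.
Budget: P_x·x + P_y·(3/2)·x = M, so (2·P_x + 3·P_y)·x = 2·M.
Demand: x*(P_x,P_y,M) = 2·M/(2·P_x + 3·P_y), y* = 3·M/(2·P_x + 3·P_y).
Here 2·10.9 + 3·6.6 = 41.6, giving x* = 6.1538 and y* = 9.2308.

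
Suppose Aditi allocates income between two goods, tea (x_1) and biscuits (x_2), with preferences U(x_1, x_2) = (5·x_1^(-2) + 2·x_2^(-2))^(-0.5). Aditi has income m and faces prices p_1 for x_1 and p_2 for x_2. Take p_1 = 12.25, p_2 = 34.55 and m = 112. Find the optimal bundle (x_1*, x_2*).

MRS = MU_x_1/MU_x_2 = (5/2)·(x_2/x_1)^(3). Set equal to p_1/p_2.
Hence x_2/x_1 = ((2/5)·p_1/p_2)^(1/(3)), i.e. raised to the 1/3 power.
Substitute x_2 = (x_2/x_1)·x_1 into the budget: x_1* = m/(p_1 + p_2·(x_2/x_1)).
Numerically x_2/x_1 = 0.521494, so x_1* = 112/(12.25 + 34.55·0.521494) = 3.7003 and x_2* = 0.521494·3.7003 = 1.9297.

x_1* = 3.7003, x_2* = 1.9297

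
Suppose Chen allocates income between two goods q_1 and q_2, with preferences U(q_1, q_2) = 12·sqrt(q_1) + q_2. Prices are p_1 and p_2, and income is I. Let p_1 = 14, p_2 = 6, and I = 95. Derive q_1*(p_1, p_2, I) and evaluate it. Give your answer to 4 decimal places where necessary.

q_1* = 6.6122

Set MRS = p_1/p_2: 6·q_1^(−1/2) = p_1/p_2.
Solve: √q_1 = 6·p_2/p_1, so q_1*(p_1,p_2) = (6·p_2/p_1)², and q_2* = (I − p_1·q_1*)/p_2.
Plugging in: q_1* = (6·6/14)² = 6.6122.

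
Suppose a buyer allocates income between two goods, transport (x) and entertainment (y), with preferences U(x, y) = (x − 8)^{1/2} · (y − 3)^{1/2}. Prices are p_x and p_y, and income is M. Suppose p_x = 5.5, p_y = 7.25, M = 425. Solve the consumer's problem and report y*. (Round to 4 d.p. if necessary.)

y* = 27.7759

This is Cobb-Douglas in (x−8, y−3): tangency gives 0.5·p_y·(y−3) = 0.5·p_x·(x−8).
After buying the subsistence bundle (8, 3), a share 0.5 of the remaining income goes to x: x* = 8 + 0.5·(M − 8p_x − 3p_y)/p_x.
Discretionary income = 425 − 8·5.5 − 3·7.25 = 359.25; y* = 3 + 0.5·359.25/7.25 = 27.7759.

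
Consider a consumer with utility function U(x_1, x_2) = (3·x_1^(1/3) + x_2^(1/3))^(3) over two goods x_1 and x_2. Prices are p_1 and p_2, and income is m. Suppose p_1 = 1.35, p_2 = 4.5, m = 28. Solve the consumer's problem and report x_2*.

x_2* = 0.5933

MU_x_1 ∝ 3·x_1^(-2/3), MU_x_2 ∝ x_2^(-2/3), so MRS = 3·(x_2/x_1)^(2/3) = p_1/p_2.
Hence x_2/x_1 = ((1/3)·p_1/p_2)^(1/(2/3)), i.e. raised to the 1.5 power.
With the ratio pinned down, the budget gives x_1* = m/(p_1 + p_2·(x_2/x_1)) and x_2* = (x_2/x_1)·x_1*.
Numerically x_2/x_1 = 0.031623, so x_1* = 28/(1.35 + 4.5·0.031623) = 18.763 and x_2* = 0.031623·18.763 = 0.5933.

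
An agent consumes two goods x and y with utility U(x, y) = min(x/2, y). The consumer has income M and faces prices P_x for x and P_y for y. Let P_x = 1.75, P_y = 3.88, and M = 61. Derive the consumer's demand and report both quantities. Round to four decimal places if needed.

With perfect complements, no substitution: consume in ratio x:y = 2:1.
Budget: P_x·x + P_y·(1/2)·x = M, so (2·P_x + P_y)·x = 2·M.
Demand: x*(P_x,P_y,M) = 2·M/(2·P_x + P_y), y* = M/(2·P_x + P_y).
Here 2·1.75 + 3.88 = 7.38, giving x* = 16.5312 and y* = 8.2656.

x* = 16.5312, y* = 8.2656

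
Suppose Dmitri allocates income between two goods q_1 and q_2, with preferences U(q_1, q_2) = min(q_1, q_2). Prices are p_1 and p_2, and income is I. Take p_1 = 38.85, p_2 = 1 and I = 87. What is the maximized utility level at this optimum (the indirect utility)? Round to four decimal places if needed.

V = 2.1832

With perfect complements, no substitution: consume in ratio q_1:q_2 = 1:1.
Budget: p_1·q_1 + p_2·q_1 = I, so (p_1 + p_2)·q_1 = I.
Demand: q_1*(p_1,p_2,I) = I/(p_1 + p_2), q_2* = I/(p_1 + p_2).
Here 38.85 + 1 = 39.85, giving q_1* = 2.1832 and q_2* = 2.1832.
Utility at the optimum: U(2.1832, 2.1832) = 2.1832.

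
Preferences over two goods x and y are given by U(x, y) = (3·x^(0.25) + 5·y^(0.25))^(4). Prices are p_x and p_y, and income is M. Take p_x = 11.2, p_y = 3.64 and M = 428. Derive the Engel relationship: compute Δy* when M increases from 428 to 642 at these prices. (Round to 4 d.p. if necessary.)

MRS = MU_x/MU_y = (3/5)·(y/x)^(0.75). Set equal to p_x/p_y.
Solve for the ratio: y/x = [(5/3)·p_x/p_y]^(4/3).
With the ratio pinned down, the budget gives x* = M/(p_x + p_y·(y/x)) and y* = (y/x)·x*.
Numerically y/x = 8.843425, so x* = 428/(11.2 + 3.64·8.843425) = 9.864 and y* = 8.843425·9.864 = 87.2316.
At M' = 642: y* = 130.8474. Change: 130.8474 − 87.2316 = 43.6158.

Δy* = 43.6158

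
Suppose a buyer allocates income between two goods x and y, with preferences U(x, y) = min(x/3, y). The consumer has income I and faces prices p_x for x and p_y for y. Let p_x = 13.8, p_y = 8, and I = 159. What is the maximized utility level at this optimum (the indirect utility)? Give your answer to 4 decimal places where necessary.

V = 3.2186

Leontief preferences: the optimum is at the kink where x/3 = y/1, i.e. y = (1/3)·x.
Budget: p_x·x + p_y·(1/3)·x = I, so (3·p_x + p_y)·x = 3·I.
Demand: x*(p_x,p_y,I) = 3·I/(3·p_x + p_y), y* = I/(3·p_x + p_y).
Here 3·13.8 + 8 = 49.4, giving x* = 9.6559 and y* = 3.2186.
Utility at the optimum: U(9.6559, 3.2186) = 3.2186.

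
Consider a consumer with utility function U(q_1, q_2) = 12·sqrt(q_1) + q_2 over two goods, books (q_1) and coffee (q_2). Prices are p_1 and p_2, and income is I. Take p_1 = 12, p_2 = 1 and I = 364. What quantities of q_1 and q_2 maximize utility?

q_1* = 0.25, q_2* = 361

MU_q_1 = 6/√q_1, MU_q_2 = 1. Tangency: 6/√q_1 = p_1/p_2.
Solve: √q_1 = 6·p_2/p_1, so q_1*(p_1,p_2) = (6·p_2/p_1)², and q_2* = (I − p_1·q_1*)/p_2.
Plugging in: q_1* = (6·1/12)² = 0.25, q_2* = 361.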